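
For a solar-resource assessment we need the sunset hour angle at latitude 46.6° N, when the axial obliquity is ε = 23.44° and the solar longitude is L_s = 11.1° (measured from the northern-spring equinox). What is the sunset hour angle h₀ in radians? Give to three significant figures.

h₀ = 1.65 rad

Solar declination: sin δ = sin ε · sin L_s = sin 23.44° × sin 11.1° = 0.07658, so δ = +4.392°.
cos h₀ = −tan ϕ · tan δ = −tan(+46.6°) × tan(+4.392°) = -0.0812, so h₀ = 1.6521 rad = 94.66°.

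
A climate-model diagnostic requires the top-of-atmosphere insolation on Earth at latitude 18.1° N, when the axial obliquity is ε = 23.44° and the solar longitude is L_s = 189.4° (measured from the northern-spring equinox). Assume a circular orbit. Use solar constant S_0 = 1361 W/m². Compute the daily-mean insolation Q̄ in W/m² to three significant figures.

Solar declination: sin δ = sin ε · sin L_s = sin 23.44° × sin 189.4° = -0.06497, so δ = -3.725°.
cos h₀ = −tan(+18.1°) tan(-3.725°) = 0.0213, h₀ = 1.5495 rad.
Bracket: h₀ sin ϕ sin δ + cos ϕ cos δ sin h₀ = 1.5495×0.31068×-0.06497 + 0.95052×0.99789×0.99977 = -0.031276 + 0.948296 = 0.917020.
Q̄ = (S_0/π) × [bracket] = (1361/π) × 0.917020 = 397.3 W/m².

Q̄ ≈ 397 W/m²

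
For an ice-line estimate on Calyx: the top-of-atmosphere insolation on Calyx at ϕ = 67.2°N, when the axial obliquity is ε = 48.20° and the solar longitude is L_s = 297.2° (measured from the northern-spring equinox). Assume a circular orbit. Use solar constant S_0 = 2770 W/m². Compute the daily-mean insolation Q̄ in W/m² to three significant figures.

Solar declination: sin δ = sin ε · sin L_s = sin 48.20° × sin 297.2° = -0.66304, so δ = -41.532°.
cos h₀ = −tan(+67.2°) tan(-41.532°) = 2.1070 ≥ 1 ⇒ polar night, h₀ = 0 and Q̄ = 0.

Q̄ ≈ 0.00 W/m²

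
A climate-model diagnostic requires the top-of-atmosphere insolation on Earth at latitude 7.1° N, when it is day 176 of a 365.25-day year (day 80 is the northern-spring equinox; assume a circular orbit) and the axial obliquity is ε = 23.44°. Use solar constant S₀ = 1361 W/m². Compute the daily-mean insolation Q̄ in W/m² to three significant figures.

Solar longitude: λ_s = 360° × (176 − 80)/365.25 = 94.620°.
sin δ = sin 23.44° × sin 94.620° = 0.39650, so δ = +23.359°.
cos H₀ = −tan(+7.1°) tan(+23.359°) = -0.0538, H₀ = 1.6246 rad.
Bracket: H₀ sin φ sin δ + cos φ cos δ sin H₀ = 1.6246×0.12360×0.39650 + 0.99233×0.91804×0.99855 = 0.079617 + 0.909678 = 0.989295.
Q̄ = (S₀/π) × [bracket] = (1361/π) × 0.989295 = 428.6 W/m².

Q̄ ≈ 429 W/m²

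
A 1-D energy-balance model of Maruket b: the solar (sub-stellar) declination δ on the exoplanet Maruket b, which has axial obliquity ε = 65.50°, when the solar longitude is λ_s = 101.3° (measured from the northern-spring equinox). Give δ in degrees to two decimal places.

δ = +63.17°

sin δ = sin ε · sin λ_s = sin 65.50° × sin 101.3° = 0.892321.
δ = arcsin(0.892321) = +63.17°.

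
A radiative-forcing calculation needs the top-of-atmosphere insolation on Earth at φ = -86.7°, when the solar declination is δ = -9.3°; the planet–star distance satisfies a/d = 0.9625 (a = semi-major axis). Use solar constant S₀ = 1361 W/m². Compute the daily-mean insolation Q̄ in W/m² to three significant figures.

cos H₀ = −tan(-86.7°) tan(-9.300°) = -2.8401 ≤ −1 ⇒ polar day, H₀ = π.
Bracket: H₀ sin φ sin δ + cos φ cos δ sin H₀ = 3.1416×-0.99834×-0.16160 + 0.05756×0.98686×0.00000 = 0.506840 + 0.000000 = 0.506840.
Inverse-square distance factor (a/d)² = 0.9625² = 0.926406.
Q̄ = (S₀/π) × 0.926406 × [bracket] = (1361/π) × 0.926406 × 0.506840 = 203.4 W/m².

Q̄ ≈ 203 W/m²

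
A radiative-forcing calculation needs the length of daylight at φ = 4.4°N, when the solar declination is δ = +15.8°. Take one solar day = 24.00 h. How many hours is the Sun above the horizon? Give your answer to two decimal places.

12.17 h

cos H₀ = −tan φ · tan δ = −tan(+4.4°) × tan(+15.800°) = -0.0218, so H₀ = 1.5926 rad = 91.25°.
Daylight = 2H₀/(2π) × 24.00 h = (1.5926/π) × 24.00 = 12.17 h.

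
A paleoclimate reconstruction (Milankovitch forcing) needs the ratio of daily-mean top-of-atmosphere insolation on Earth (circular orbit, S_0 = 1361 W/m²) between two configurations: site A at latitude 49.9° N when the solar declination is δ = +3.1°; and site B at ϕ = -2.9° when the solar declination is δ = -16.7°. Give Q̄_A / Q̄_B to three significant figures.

Q̄_A / Q̄_B ≈ 0.724

— Configuration A (ϕ=+49.9°):
cos h₀ = −tan(+49.9°) tan(+3.100°) = -0.0643, h₀ = 1.6352 rad.
Bracket: h₀ sin ϕ sin δ + cos ϕ cos δ sin h₀ = 1.6352×0.76492×0.05408 + 0.64412×0.99854×0.99793 = 0.067643 + 0.641848 = 0.709491.
Q̄ = (S_0/π) × [bracket] = (1361/π) × 0.709491 = 307.37 W/m².
— Configuration B (ϕ=-2.9°):
cos h₀ = −tan(-2.9°) tan(-16.700°) = -0.0152, h₀ = 1.5860 rad.
Bracket: h₀ sin ϕ sin δ + cos ϕ cos δ sin h₀ = 1.5860×-0.05059×-0.28736 + 0.99872×0.95782×0.99988 = 0.023057 + 0.956479 = 0.979536.
Q̄ = (S_0/π) × [bracket] = (1361/π) × 0.979536 = 424.35 W/m².
Ratio Q̄_A / Q̄_B = 307.37 / 424.35 = 0.7243.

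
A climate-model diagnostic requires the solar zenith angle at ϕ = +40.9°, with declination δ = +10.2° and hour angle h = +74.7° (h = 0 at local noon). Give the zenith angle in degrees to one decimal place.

cos θ_z = sin ϕ sin δ + cos ϕ cos δ cos h = 0.115945 + 0.196297 = 0.312242.
θ_z = arccos(0.312242) = 71.8°.

θ_z = 71.8°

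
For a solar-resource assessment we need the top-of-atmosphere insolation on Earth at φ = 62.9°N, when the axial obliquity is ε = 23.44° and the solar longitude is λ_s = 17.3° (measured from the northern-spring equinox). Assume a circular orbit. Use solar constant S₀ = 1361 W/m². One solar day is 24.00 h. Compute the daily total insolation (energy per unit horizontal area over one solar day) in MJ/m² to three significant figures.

Solar declination: sin δ = sin ε · sin λ_s = sin 23.44° × sin 17.3° = 0.11829, so δ = +6.794°.
cos H₀ = −tan(+62.9°) tan(+6.794°) = -0.2328, H₀ = 1.8058 rad.
Bracket: H₀ sin φ sin δ + cos φ cos δ sin H₀ = 1.8058×0.89021×0.11829 + 0.45554×0.99298×0.97253 = 0.190156 + 0.439916 = 0.630072.
Q̄ = (S₀/π) × [bracket] = (1361/π) × 0.630072 = 272.96 W/m².
Daily total = Q̄ × 24.00 h × 3600 s/h = 272.96 × 24.00 × 3600 / 10⁶ = 23.58 MJ/m².

23.6 MJ/m²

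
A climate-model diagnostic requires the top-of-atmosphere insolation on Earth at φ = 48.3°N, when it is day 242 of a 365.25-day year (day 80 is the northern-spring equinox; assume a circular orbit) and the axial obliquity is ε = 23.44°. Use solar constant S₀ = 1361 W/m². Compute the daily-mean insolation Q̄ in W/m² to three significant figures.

Solar longitude: λ_s = 360° × (242 − 80)/365.25 = 159.671°.
sin δ = sin 23.44° × sin 159.671° = 0.13819, so δ = +7.943°.
cos H₀ = −tan(+48.3°) tan(+7.943°) = -0.1566, H₀ = 1.7281 rad.
Bracket: H₀ sin φ sin δ + cos φ cos δ sin H₀ = 1.7281×0.74664×0.13819 + 0.66523×0.99041×0.98766 = 0.178302 + 0.650720 = 0.829022.
Q̄ = (S₀/π) × [bracket] = (1361/π) × 0.829022 = 359.1 W/m².

Q̄ ≈ 359 W/m²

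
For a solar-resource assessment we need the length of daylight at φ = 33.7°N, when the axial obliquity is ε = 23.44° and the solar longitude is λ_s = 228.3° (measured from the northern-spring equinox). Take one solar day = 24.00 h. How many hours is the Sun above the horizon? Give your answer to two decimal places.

Solar declination: sin δ = sin ε · sin λ_s = sin 23.44° × sin 228.3° = -0.29700, so δ = -17.278°.
cos H₀ = −tan φ · tan δ = −tan(+33.7°) × tan(-17.278°) = 0.2074, so H₀ = 1.3618 rad = 78.03°.
Daylight = 2H₀/(2π) × 24.00 h = (1.3618/π) × 24.00 = 10.40 h.

10.40 h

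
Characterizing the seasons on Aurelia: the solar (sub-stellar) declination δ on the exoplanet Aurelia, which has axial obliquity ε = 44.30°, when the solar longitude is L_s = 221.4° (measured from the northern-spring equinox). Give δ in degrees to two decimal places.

δ = -27.51°

sin δ = sin ε · sin L_s = sin 44.30° × sin 221.4° = -0.461870.
δ = arcsin(-0.461870) = -27.51°.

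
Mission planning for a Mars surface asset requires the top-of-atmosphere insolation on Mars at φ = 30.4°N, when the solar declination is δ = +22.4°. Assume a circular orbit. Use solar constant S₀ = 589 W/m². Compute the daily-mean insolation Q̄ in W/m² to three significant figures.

cos H₀ = −tan(+30.4°) tan(+22.400°) = -0.2418, H₀ = 1.8150 rad.
Bracket: H₀ sin φ sin δ + cos φ cos δ sin H₀ = 1.8150×0.50603×0.38107 + 0.86251×0.92455×0.97032 = 0.349992 + 0.773766 = 1.123758.
Q̄ = (S₀/π) × [bracket] = (589/π) × 1.123758 = 210.7 W/m².

Q̄ ≈ 211 W/m²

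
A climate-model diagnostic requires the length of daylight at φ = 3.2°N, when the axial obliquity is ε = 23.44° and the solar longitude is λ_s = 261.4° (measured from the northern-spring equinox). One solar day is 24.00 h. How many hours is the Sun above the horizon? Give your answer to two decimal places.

Solar declination: sin δ = sin ε · sin λ_s = sin 23.44° × sin 261.4° = -0.39332, so δ = -23.161°.
cos H₀ = −tan φ · tan δ = −tan(+3.2°) × tan(-23.161°) = 0.0239, so H₀ = 1.5469 rad = 88.63°.
Daylight = 2H₀/(2π) × 24.00 h = (1.5469/π) × 24.00 = 11.82 h.

11.82 h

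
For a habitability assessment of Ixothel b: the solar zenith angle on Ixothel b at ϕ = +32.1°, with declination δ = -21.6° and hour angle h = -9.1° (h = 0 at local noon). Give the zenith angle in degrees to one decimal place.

cos θ_z = sin ϕ sin δ + cos ϕ cos δ cos h = -0.195621 + 0.777721 = 0.582100.
θ_z = arccos(0.582100) = 54.4°.

θ_z = 54.4°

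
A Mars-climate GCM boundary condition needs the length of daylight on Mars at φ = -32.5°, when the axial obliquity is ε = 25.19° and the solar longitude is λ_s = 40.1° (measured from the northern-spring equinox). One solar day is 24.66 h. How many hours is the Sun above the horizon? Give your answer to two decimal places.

Solar declination: sin δ = sin ε · sin λ_s = sin 25.19° × sin 40.1° = 0.27415, so δ = +15.912°.
cos H₀ = −tan φ · tan δ = −tan(-32.5°) × tan(+15.912°) = 0.1816, so H₀ = 1.3882 rad = 79.54°.
Daylight = 2H₀/(2π) × 24.66 h = (1.3882/π) × 24.66 = 10.90 h.

10.90 h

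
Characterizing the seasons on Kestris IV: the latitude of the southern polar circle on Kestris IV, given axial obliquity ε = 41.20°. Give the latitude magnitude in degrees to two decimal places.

48.80°

The polar circle is the lowest latitude that experiences at least one full rotation of continuous darkness at the northern-summer solstice; it lies at |ϕ| = 90° − ε = 90° − 41.20° = 48.80°.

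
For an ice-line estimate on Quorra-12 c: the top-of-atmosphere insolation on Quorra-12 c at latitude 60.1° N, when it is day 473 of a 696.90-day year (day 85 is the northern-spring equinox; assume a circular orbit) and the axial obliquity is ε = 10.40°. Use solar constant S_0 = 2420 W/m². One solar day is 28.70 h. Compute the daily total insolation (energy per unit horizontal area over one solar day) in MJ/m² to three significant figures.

33.0 MJ/m²

Solar longitude: L_s = 360° × (473 − 85)/696.90 = 200.430°.
sin δ = sin 10.40° × sin 200.430° = -0.06301, so δ = -3.613°.
cos h₀ = −tan(+60.1°) tan(-3.613°) = 0.1098, h₀ = 1.4608 rad.
Bracket: h₀ sin ϕ sin δ + cos ϕ cos δ sin h₀ = 1.4608×0.86690×-0.06301 + 0.49849×0.99801×0.99395 = -0.079794 + 0.494488 = 0.414694.
Q̄ = (S_0/π) × [bracket] = (2420/π) × 0.414694 = 319.44 W/m².
Daily total = Q̄ × 28.70 h × 3600 s/h = 319.44 × 28.70 × 3600 / 10⁶ = 33.00 MJ/m².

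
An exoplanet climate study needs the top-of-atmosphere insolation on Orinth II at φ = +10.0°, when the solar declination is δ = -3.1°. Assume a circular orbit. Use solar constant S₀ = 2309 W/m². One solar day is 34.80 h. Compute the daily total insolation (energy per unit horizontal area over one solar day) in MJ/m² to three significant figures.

cos H₀ = −tan(+10.0°) tan(-3.100°) = 0.0095, H₀ = 1.5612 rad.
Bracket: H₀ sin φ sin δ + cos φ cos δ sin H₀ = 1.5612×0.17365×-0.05408 + 0.98481×0.99854×0.99995 = -0.014661 + 0.983323 = 0.968662.
Q̄ = (S₀/π) × [bracket] = (2309/π) × 0.968662 = 711.94 W/m².
Daily total = Q̄ × 34.80 h × 3600 s/h = 711.94 × 34.80 × 3600 / 10⁶ = 89.19 MJ/m².

89.2 MJ/m²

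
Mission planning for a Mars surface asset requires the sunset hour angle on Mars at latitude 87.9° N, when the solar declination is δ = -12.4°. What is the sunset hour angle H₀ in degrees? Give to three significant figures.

H₀ = 0.00°

cos H₀ = −tan φ · tan δ = 5.9960 ≥ 1, so the Sun never rises (polar night) and H₀ = 0.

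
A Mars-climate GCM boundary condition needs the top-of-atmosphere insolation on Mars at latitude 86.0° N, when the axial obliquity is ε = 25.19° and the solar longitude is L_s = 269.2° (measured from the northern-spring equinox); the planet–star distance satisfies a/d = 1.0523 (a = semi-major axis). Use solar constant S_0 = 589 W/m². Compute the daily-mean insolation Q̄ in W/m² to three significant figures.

Solar declination: sin δ = sin ε · sin L_s = sin 25.19° × sin 269.2° = -0.42558, so δ = -25.187°.
cos h₀ = −tan(+86.0°) tan(-25.187°) = 6.7255 ≥ 1 ⇒ polar night, h₀ = 0 and Q̄ = 0.
Inverse-square distance factor (a/d)² = 1.0523² = 1.107335.

Q̄ ≈ 0.00 W/m²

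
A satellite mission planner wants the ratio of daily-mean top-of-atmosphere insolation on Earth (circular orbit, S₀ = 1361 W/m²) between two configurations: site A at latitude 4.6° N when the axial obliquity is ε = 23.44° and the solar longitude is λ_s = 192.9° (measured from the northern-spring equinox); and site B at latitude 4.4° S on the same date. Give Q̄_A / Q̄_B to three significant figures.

Q̄_A / Q̄_B ≈ 0.978

— Configuration A (φ=+4.6°):
Solar declination: sin δ = sin ε · sin λ_s = sin 23.44° × sin 192.9° = -0.08881, so δ = -5.095°.
cos H₀ = −tan(+4.6°) tan(-5.095°) = 0.0072, H₀ = 1.5636 rad.
Bracket: H₀ sin φ sin δ + cos φ cos δ sin H₀ = 1.5636×0.08020×-0.08881 + 0.99678×0.99605×0.99997 = -0.011137 + 0.992813 = 0.981676.
Q̄ = (S₀/π) × [bracket] = (1361/π) × 0.981676 = 425.28 W/m².
— Configuration B (φ=-4.4°):
cos H₀ = −tan(-4.4°) tan(-5.095°) = -0.0069, H₀ = 1.5777 rad.
Bracket: H₀ sin φ sin δ + cos φ cos δ sin H₀ = 1.5777×-0.07672×-0.08881 + 0.99705×0.99605×0.99998 = 0.010750 + 0.993092 = 1.003842.
Q̄ = (S₀/π) × [bracket] = (1361/π) × 1.003842 = 434.88 W/m².
Ratio Q̄_A / Q̄_B = 425.28 / 434.88 = 0.9779.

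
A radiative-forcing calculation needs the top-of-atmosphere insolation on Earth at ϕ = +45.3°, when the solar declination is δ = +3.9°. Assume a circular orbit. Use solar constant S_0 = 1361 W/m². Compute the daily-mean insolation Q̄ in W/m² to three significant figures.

cos h₀ = −tan(+45.3°) tan(+3.900°) = -0.0689, h₀ = 1.6397 rad.
Bracket: h₀ sin ϕ sin δ + cos ϕ cos δ sin h₀ = 1.6397×0.71080×0.06802 + 0.70339×0.99768×0.99762 = 0.079277 + 0.700088 = 0.779365.
Q̄ = (S_0/π) × [bracket] = (1361/π) × 0.779365 = 337.6 W/m².

Q̄ ≈ 338 W/m²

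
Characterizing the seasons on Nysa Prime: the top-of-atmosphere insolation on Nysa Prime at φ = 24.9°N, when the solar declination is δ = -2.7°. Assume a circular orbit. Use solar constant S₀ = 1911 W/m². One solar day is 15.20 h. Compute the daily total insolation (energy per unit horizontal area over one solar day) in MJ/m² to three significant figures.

cos H₀ = −tan(+24.9°) tan(-2.700°) = 0.0219, H₀ = 1.5489 rad.
Bracket: H₀ sin φ sin δ + cos φ cos δ sin H₀ = 1.5489×0.42104×-0.04711 + 0.90704×0.99889×0.99976 = -0.030723 + 0.905816 = 0.875093.
Q̄ = (S₀/π) × [bracket] = (1911/π) × 0.875093 = 532.31 W/m².
Daily total = Q̄ × 15.20 h × 3600 s/h = 532.31 × 15.20 × 3600 / 10⁶ = 29.13 MJ/m².

29.1 MJ/m²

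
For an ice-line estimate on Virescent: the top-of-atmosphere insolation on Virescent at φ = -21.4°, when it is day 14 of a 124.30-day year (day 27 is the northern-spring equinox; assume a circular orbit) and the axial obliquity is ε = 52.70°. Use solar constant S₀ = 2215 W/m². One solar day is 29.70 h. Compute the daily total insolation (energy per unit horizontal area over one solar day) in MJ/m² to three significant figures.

Solar longitude: λ_s = 360° × (14 − 27)/124.30 = -37.651°, i.e. -37.651° + 360° = 322.349°.
sin δ = sin 52.70° × sin 322.349° = -0.48591, so δ = -29.072°.
cos H₀ = −tan(-21.4°) tan(-29.072°) = -0.2179, H₀ = 1.7904 rad.
Bracket: H₀ sin φ sin δ + cos φ cos δ sin H₀ = 1.7904×-0.36488×-0.48591 + 0.93106×0.87401×0.97598 = 0.317436 + 0.794209 = 1.111645.
Q̄ = (S₀/π) × [bracket] = (2215/π) × 1.111645 = 783.77 W/m².
Daily total = Q̄ × 29.70 h × 3600 s/h = 783.77 × 29.70 × 3600 / 10⁶ = 83.80 MJ/m².

83.8 MJ/m²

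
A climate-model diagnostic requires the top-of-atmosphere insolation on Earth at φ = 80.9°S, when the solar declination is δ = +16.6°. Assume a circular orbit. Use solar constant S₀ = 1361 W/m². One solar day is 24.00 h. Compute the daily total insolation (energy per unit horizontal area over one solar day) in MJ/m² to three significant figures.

cos H₀ = −tan(-80.9°) tan(+16.600°) = 1.8612 ≥ 1 ⇒ polar night, H₀ = 0 and Q̄ = 0.
Daily total = Q̄ × 24.00 h × 3600 s/h = 0.00 MJ/m².

0.00 MJ/m²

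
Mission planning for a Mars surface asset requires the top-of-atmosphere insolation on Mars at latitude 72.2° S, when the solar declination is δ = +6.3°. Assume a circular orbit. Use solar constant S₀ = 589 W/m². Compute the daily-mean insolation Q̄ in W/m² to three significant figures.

cos H₀ = −tan(-72.2°) tan(+6.300°) = 0.3439, H₀ = 1.2198 rad.
Bracket: H₀ sin φ sin δ + cos φ cos δ sin H₀ = 1.2198×-0.95213×0.10973 + 0.30570×0.99396×0.93902 = -0.127441 + 0.285325 = 0.157884.
Q̄ = (S₀/π) × [bracket] = (589/π) × 0.157884 = 29.60 W/m².

Q̄ ≈ 29.6 W/m²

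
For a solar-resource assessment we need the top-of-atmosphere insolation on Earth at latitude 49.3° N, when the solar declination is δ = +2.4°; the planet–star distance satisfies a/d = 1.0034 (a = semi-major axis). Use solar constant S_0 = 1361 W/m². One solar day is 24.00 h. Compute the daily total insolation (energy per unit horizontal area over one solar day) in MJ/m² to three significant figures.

26.5 MJ/m²

cos h₀ = −tan(+49.3°) tan(+2.400°) = -0.0487, h₀ = 1.6195 rad.
Bracket: h₀ sin ϕ sin δ + cos ϕ cos δ sin h₀ = 1.6195×0.75813×0.04188 + 0.65210×0.99912×0.99881 = 0.051420 + 0.650751 = 0.702171.
Inverse-square distance factor (a/d)² = 1.0034² = 1.006812.
Q̄ = (S_0/π) × 1.006812 × [bracket] = (1361/π) × 1.006812 × 0.702171 = 306.27 W/m².
Daily total = Q̄ × 24.00 h × 3600 s/h = 306.27 × 24.00 × 3600 / 10⁶ = 26.46 MJ/m².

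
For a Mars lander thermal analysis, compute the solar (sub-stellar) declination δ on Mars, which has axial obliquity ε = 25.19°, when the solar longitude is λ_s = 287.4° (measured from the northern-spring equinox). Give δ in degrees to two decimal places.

sin δ = sin ε · sin λ_s = sin 25.19° × sin 287.4° = -0.406145.
δ = arcsin(-0.406145) = -23.96°.

δ = -23.96°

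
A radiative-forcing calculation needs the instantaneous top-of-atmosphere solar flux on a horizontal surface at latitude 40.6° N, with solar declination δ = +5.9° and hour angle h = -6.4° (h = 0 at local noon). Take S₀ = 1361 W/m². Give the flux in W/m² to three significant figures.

1.11e+03 W/m²

cos θ_z = sin φ sin δ + cos φ cos δ cos h = 0.066895 + 0.750543 = 0.817438.
Flux = S₀ · cos θ_z = 1361 × 0.817438 = 1113 W/m².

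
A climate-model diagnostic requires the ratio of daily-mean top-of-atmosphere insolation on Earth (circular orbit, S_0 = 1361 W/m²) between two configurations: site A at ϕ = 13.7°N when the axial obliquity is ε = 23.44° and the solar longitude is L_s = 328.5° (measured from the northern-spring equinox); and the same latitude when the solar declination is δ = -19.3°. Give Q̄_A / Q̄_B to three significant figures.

Q̄_A / Q̄_B ≈ 1.10

— Configuration A (ϕ=+13.7°):
Solar declination: sin δ = sin ε · sin L_s = sin 23.44° × sin 328.5° = -0.20784, so δ = -11.996°.
cos h₀ = −tan(+13.7°) tan(-11.996°) = 0.0518, h₀ = 1.5190 rad.
Bracket: h₀ sin ϕ sin δ + cos ϕ cos δ sin h₀ = 1.5190×0.23684×-0.20784 + 0.97155×0.97816×0.99866 = -0.074773 + 0.949058 = 0.874285.
Q̄ = (S_0/π) × [bracket] = (1361/π) × 0.874285 = 378.76 W/m².
— Configuration B (ϕ=+13.7°):
cos h₀ = −tan(+13.7°) tan(-19.300°) = 0.0854, h₀ = 1.4853 rad.
Bracket: h₀ sin ϕ sin δ + cos ϕ cos δ sin h₀ = 1.4853×0.23684×-0.33051 + 0.97155×0.94380×0.99635 = -0.116266 + 0.913602 = 0.797336.
Q̄ = (S_0/π) × [bracket] = (1361/π) × 0.797336 = 345.42 W/m².
Ratio Q̄_A / Q̄_B = 378.76 / 345.42 = 1.097.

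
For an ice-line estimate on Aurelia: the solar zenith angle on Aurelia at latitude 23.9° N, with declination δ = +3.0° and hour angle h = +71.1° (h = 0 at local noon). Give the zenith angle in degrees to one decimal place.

θ_z = 71.5°

cos θ_z = sin ϕ sin δ + cos ϕ cos δ cos h = 0.021203 + 0.295737 = 0.316940.
θ_z = arccos(0.316940) = 71.5°.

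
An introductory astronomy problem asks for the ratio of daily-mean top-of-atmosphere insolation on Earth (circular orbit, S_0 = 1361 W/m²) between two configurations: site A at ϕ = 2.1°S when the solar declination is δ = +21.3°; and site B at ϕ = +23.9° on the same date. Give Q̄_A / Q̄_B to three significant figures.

Q̄_A / Q̄_B ≈ 0.831

— Configuration A (ϕ=-2.1°):
cos h₀ = −tan(-2.1°) tan(+21.300°) = 0.0143, h₀ = 1.5565 rad.
Bracket: h₀ sin ϕ sin δ + cos ϕ cos δ sin h₀ = 1.5565×-0.03664×0.36325 + 0.99933×0.93169×0.99990 = -0.020716 + 0.930973 = 0.910257.
Q̄ = (S_0/π) × [bracket] = (1361/π) × 0.910257 = 394.34 W/m².
— Configuration B (ϕ=+23.9°):
cos h₀ = −tan(+23.9°) tan(+21.300°) = -0.1728, h₀ = 1.7444 rad.
Bracket: h₀ sin ϕ sin δ + cos ϕ cos δ sin h₀ = 1.7444×0.40514×0.36325 + 0.91425×0.93169×0.98496 = 0.256718 + 0.838987 = 1.095705.
Q̄ = (S_0/π) × [bracket] = (1361/π) × 1.095705 = 474.68 W/m².
Ratio Q̄_A / Q̄_B = 394.34 / 474.68 = 0.8307.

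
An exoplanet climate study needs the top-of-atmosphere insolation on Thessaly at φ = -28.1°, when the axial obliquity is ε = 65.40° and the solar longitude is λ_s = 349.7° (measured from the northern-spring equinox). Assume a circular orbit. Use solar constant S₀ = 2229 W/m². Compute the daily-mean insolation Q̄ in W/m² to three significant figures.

Solar declination: sin δ = sin ε · sin λ_s = sin 65.40° × sin 349.7° = -0.16257, so δ = -9.356°.
cos H₀ = −tan(-28.1°) tan(-9.356°) = -0.0880, H₀ = 1.6589 rad.
Bracket: H₀ sin φ sin δ + cos φ cos δ sin H₀ = 1.6589×-0.47101×-0.16257 + 0.88213×0.98670×0.99612 = 0.127025 + 0.867021 = 0.994046.
Q̄ = (S₀/π) × [bracket] = (2229/π) × 0.994046 = 705.3 W/m².

Q̄ ≈ 705 W/m²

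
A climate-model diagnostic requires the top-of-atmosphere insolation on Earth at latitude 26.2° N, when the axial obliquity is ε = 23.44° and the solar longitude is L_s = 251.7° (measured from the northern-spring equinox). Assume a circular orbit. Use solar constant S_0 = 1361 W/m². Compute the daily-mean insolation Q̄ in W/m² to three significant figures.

Q̄ ≈ 254 W/m²

Solar declination: sin δ = sin ε · sin L_s = sin 23.44° × sin 251.7° = -0.37767, so δ = -22.189°.
cos h₀ = −tan(+26.2°) tan(-22.189°) = 0.2007, h₀ = 1.3687 rad.
Bracket: h₀ sin ϕ sin δ + cos ϕ cos δ sin h₀ = 1.3687×0.44151×-0.37767 + 0.89726×0.92594×0.97965 = -0.228224 + 0.813902 = 0.585678.
Q̄ = (S_0/π) × [bracket] = (1361/π) × 0.585678 = 253.7 W/m².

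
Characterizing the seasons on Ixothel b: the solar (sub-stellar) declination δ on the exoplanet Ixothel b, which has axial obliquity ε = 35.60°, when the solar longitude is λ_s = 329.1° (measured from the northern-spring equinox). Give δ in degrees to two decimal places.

δ = -17.39°

sin δ = sin ε · sin λ_s = sin 35.60° × sin 329.1° = -0.298944.
δ = arcsin(-0.298944) = -17.39°.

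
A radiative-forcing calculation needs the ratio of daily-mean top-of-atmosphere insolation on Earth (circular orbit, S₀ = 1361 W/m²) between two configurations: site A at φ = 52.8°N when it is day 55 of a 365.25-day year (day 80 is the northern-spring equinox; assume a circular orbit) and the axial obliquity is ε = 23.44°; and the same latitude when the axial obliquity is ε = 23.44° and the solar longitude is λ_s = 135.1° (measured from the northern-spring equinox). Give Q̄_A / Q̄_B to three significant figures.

Q̄_A / Q̄_B ≈ 0.414

— Configuration A (φ=+52.8°):
Solar longitude: λ_s = 360° × (55 − 80)/365.25 = -24.641°, i.e. -24.641° + 360° = 335.359°.
sin δ = sin 23.44° × sin 335.359° = -0.16585, so δ = -9.547°.
cos H₀ = −tan(+52.8°) tan(-9.547°) = 0.2216, H₀ = 1.3474 rad.
Bracket: H₀ sin φ sin δ + cos φ cos δ sin H₀ = 1.3474×0.79653×-0.16585 + 0.60460×0.98615×0.97515 = -0.177998 + 0.581410 = 0.403412.
Q̄ = (S₀/π) × [bracket] = (1361/π) × 0.403412 = 174.77 W/m².
— Configuration B (φ=+52.8°):
Solar declination: sin δ = sin ε · sin λ_s = sin 23.44° × sin 135.1° = 0.28079, so δ = +16.307°.
cos H₀ = −tan(+52.8°) tan(+16.307°) = -0.3854, H₀ = 1.9665 rad.
Bracket: H₀ sin φ sin δ + cos φ cos δ sin H₀ = 1.9665×0.79653×0.28079 + 0.60460×0.95977×0.92274 = 0.439823 + 0.535445 = 0.975268.
Q̄ = (S₀/π) × [bracket] = (1361/π) × 0.975268 = 422.51 W/m².
Ratio Q̄_A / Q̄_B = 174.77 / 422.51 = 0.4136.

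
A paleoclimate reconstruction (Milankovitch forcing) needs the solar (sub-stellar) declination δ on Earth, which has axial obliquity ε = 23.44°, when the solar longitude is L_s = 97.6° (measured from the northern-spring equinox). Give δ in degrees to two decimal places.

δ = +23.22°

sin δ = sin ε · sin L_s = sin 23.44° × sin 97.6° = 0.394294.
δ = arcsin(0.394294) = +23.22°.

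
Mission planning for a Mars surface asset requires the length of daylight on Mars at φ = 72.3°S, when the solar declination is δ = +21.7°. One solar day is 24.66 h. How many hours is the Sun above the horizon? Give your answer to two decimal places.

cos H₀ = −tan φ · tan δ = 1.2469 ≥ 1, so the Sun never rises (polar night) and H₀ = 0.
Daylight = 2H₀/(2π) × 24.66 h = (0.0000/π) × 24.66 = 0.00 h.

0.00 h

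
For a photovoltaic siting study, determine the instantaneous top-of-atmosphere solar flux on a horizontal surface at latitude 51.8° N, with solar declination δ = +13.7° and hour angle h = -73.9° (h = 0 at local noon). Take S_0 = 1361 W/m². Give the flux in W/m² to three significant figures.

480 W/m²

cos θ_z = sin ϕ sin δ + cos ϕ cos δ cos h = 0.186121 + 0.166615 = 0.352736.
Flux = S_0 · cos θ_z = 1361 × 0.352736 = 480.1 W/m².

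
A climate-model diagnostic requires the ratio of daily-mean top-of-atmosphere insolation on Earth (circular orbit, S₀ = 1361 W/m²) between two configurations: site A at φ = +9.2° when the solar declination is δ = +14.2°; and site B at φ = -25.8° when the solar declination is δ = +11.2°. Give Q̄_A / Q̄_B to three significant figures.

Q̄_A / Q̄_B ≈ 1.35

— Configuration A (φ=+9.2°):
cos H₀ = −tan(+9.2°) tan(+14.200°) = -0.0410, H₀ = 1.6118 rad.
Bracket: H₀ sin φ sin δ + cos φ cos δ sin H₀ = 1.6118×0.15988×0.24531 + 0.98714×0.96945×0.99916 = 0.063215 + 0.956179 = 1.019394.
Q̄ = (S₀/π) × [bracket] = (1361/π) × 1.019394 = 441.62 W/m².
— Configuration B (φ=-25.8°):
cos H₀ = −tan(-25.8°) tan(+11.200°) = 0.0957, H₀ = 1.4749 rad.
Bracket: H₀ sin φ sin δ + cos φ cos δ sin H₀ = 1.4749×-0.43523×0.19423 + 0.90032×0.98096×0.99541 = -0.124680 + 0.879124 = 0.754444.
Q̄ = (S₀/π) × [bracket] = (1361/π) × 0.754444 = 326.84 W/m².
Ratio Q̄_A / Q̄_B = 441.62 / 326.84 = 1.351.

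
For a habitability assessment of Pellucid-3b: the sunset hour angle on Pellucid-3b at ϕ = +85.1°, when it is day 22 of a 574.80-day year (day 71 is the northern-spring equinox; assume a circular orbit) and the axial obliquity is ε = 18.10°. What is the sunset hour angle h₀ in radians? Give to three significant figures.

h₀ = 0.00 rad

Solar longitude: L_s = 360° × (22 − 71)/574.80 = -30.689°, i.e. -30.689° + 360° = 329.311°.
sin δ = sin 18.10° × sin 329.311° = -0.15856, so δ = -9.123°.
cos h₀ = −tan ϕ · tan δ = 1.8732 ≥ 1, so the host star never rises (polar night) and h₀ = 0.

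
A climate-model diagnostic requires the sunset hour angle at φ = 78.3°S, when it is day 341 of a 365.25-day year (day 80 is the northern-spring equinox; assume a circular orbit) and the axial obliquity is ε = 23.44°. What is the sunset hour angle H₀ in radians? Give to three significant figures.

Solar longitude: λ_s = 360° × (341 − 80)/365.25 = 257.248°.
sin δ = sin 23.44° × sin 257.248° = -0.38798, so δ = -22.829°.
Sunrise equation: cos H₀ = −tan φ · tan δ = -2.0327 ≤ −1, so the Sun never sets (polar day) and H₀ = π.

H₀ = 3.14 rad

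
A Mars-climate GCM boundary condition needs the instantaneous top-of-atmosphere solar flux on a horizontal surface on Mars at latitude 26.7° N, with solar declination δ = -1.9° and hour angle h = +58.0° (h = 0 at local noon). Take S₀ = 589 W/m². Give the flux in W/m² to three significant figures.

270 W/m²

cos θ_z = sin φ sin δ + cos φ cos δ cos h = -0.014897 + 0.473154 = 0.458257.
Flux = S₀ · cos θ_z = 589 × 0.458257 = 269.9 W/m².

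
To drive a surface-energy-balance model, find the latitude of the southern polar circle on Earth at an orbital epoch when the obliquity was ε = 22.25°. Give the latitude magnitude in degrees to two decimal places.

67.75°

The polar circle is the lowest latitude that experiences at least one full rotation of continuous darkness at the northern-summer solstice; it lies at |ϕ| = 90° − ε = 90° − 22.25° = 67.75°.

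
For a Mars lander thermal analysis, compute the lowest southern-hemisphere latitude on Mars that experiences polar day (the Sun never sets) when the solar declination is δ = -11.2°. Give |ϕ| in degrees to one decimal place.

Polar day requires cos h₀ = −tan ϕ tan δ ≤ −1, i.e. tan ϕ tan δ ≥ 1.
The boundary is |tan ϕ| · |tan δ| = 1, so |ϕ| = 90° − |δ| = 90° − 11.2° = 78.8° in the southern hemisphere.

|ϕ| = 78.8°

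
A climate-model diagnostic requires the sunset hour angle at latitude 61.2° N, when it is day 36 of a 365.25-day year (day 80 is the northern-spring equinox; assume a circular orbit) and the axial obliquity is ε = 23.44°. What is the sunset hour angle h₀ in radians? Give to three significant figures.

h₀ = 1.03 rad

Solar longitude: L_s = 360° × (36 − 80)/365.25 = -43.368°, i.e. -43.368° + 360° = 316.632°.
sin δ = sin 23.44° × sin 316.632° = -0.27315, so δ = -15.852°.
cos h₀ = −tan ϕ · tan δ = −tan(+61.2°) × tan(-15.852°) = 0.5165, so h₀ = 1.0280 rad = 58.90°.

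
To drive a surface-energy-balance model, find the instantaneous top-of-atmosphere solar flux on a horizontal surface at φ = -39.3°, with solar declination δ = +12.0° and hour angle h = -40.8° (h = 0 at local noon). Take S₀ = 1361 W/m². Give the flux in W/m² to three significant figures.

cos θ_z = sin φ sin δ + cos φ cos δ cos h = -0.131687 + 0.572992 = 0.441305.
Flux = S₀ · cos θ_z = 1361 × 0.441305 = 600.6 W/m².

601 W/m²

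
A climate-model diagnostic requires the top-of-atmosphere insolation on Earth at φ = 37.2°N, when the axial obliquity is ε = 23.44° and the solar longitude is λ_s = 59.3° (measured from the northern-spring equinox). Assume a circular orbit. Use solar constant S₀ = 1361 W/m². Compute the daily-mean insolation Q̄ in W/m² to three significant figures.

Solar declination: sin δ = sin ε · sin λ_s = sin 23.44° × sin 59.3° = 0.34204, so δ = +20.001°.
cos H₀ = −tan(+37.2°) tan(+20.001°) = -0.2763, H₀ = 1.8507 rad.
Bracket: H₀ sin φ sin δ + cos φ cos δ sin H₀ = 1.8507×0.60460×0.34204 + 0.79653×0.93969×0.96108 = 0.382720 + 0.719360 = 1.102080.
Q̄ = (S₀/π) × [bracket] = (1361/π) × 1.102080 = 477.4 W/m².

Q̄ ≈ 477 W/m²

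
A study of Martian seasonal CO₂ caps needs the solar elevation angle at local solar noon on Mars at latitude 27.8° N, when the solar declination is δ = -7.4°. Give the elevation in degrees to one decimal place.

54.8°

At local noon the hour angle is zero, so the zenith angle equals |ϕ − δ| = |+27.8° − (-7.400°)| = 35.200°.
Elevation = 90° − 35.200° = 54.8°.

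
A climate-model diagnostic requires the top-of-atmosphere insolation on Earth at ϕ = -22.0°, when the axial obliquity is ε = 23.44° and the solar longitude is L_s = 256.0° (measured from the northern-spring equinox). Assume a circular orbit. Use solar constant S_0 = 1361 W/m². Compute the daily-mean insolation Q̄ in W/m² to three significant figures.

Solar declination: sin δ = sin ε · sin L_s = sin 23.44° × sin 256.0° = -0.38597, so δ = -22.704°.
cos h₀ = −tan(-22.0°) tan(-22.704°) = -0.1690, h₀ = 1.7407 rad.
Bracket: h₀ sin ϕ sin δ + cos ϕ cos δ sin h₀ = 1.7407×-0.37461×-0.38597 + 0.92718×0.92251×0.98561 = 0.251685 + 0.843025 = 1.094710.
Q̄ = (S_0/π) × [bracket] = (1361/π) × 1.094710 = 474.2 W/m².

Q̄ ≈ 474 W/m²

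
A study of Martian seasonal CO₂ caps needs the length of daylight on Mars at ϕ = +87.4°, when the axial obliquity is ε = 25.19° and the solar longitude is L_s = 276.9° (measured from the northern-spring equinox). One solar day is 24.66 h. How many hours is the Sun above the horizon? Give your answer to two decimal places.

Solar declination: sin δ = sin ε · sin L_s = sin 25.19° × sin 276.9° = -0.42254, so δ = -24.995°.
cos h₀ = −tan ϕ · tan δ = 10.2665 ≥ 1, so the Sun never rises (polar night) and h₀ = 0.
Daylight = 2h₀/(2π) × 24.66 h = (0.0000/π) × 24.66 = 0.00 h.

0.00 h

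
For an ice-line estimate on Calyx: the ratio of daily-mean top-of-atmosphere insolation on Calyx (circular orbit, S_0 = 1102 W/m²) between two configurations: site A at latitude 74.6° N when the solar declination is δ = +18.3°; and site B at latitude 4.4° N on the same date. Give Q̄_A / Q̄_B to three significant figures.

— Configuration A (ϕ=+74.6°):
cos h₀ = −tan(+74.6°) tan(+18.300°) = -1.2007 ≤ −1 ⇒ polar day, h₀ = π.
Bracket: h₀ sin ϕ sin δ + cos ϕ cos δ sin h₀ = 3.1416×0.96410×0.31399 + 0.26556×0.94943×0.00000 = 0.951018 + 0.000000 = 0.951018.
Q̄ = (S_0/π) × [bracket] = (1102/π) × 0.951018 = 333.60 W/m².
— Configuration B (ϕ=+4.4°):
cos h₀ = −tan(+4.4°) tan(+18.300°) = -0.0254, h₀ = 1.5962 rad.
Bracket: h₀ sin ϕ sin δ + cos ϕ cos δ sin h₀ = 1.5962×0.07672×0.31399 + 0.99705×0.94943×0.99968 = 0.038451 + 0.946326 = 0.984777.
Q̄ = (S_0/π) × [bracket] = (1102/π) × 0.984777 = 345.44 W/m².
Ratio Q̄_A / Q̄_B = 333.60 / 345.44 = 0.9657.

Q̄_A / Q̄_B ≈ 0.966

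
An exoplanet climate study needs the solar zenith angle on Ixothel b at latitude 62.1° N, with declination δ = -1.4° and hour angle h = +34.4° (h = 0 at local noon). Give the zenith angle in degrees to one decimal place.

θ_z = 68.6°

cos θ_z = sin ϕ sin δ + cos ϕ cos δ cos h = -0.021592 + 0.385980 = 0.364388.
θ_z = arccos(0.364388) = 68.6°.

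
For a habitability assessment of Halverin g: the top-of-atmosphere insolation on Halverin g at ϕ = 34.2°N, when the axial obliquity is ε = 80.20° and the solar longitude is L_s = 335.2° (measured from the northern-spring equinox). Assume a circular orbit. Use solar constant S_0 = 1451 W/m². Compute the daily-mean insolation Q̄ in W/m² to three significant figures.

Q̄ ≈ 196 W/m²

Solar declination: sin δ = sin ε · sin L_s = sin 80.20° × sin 335.2° = -0.41333, so δ = -24.414°.
cos h₀ = −tan(+34.2°) tan(-24.414°) = 0.3085, h₀ = 1.2572 rad.
Bracket: h₀ sin ϕ sin δ + cos ϕ cos δ sin h₀ = 1.2572×0.56208×-0.41333 + 0.82708×0.91058×0.95123 = -0.292078 + 0.716393 = 0.424315.
Q̄ = (S_0/π) × [bracket] = (1451/π) × 0.424315 = 196.0 W/m².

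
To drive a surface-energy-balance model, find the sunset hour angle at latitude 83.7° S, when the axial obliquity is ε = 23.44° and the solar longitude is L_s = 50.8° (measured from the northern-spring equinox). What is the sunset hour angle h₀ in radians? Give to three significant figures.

h₀ = 0.00 rad

Solar declination: sin δ = sin ε · sin L_s = sin 23.44° × sin 50.8° = 0.30826, so δ = +17.955°.
cos h₀ = −tan ϕ · tan δ = 2.9352 ≥ 1, so the Sun never rises (polar night) and h₀ = 0.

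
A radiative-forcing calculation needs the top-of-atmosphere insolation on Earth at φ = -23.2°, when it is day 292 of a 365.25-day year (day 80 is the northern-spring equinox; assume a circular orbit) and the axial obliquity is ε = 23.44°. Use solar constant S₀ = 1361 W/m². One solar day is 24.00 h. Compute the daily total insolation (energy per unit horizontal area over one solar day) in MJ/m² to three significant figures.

38.3 MJ/m²

Solar longitude: λ_s = 360° × (292 − 80)/365.25 = 208.953°.
sin δ = sin 23.44° × sin 208.953° = -0.19256, so δ = -11.103°.
cos H₀ = −tan(-23.2°) tan(-11.103°) = -0.0841, H₀ = 1.6550 rad.
Bracket: H₀ sin φ sin δ + cos φ cos δ sin H₀ = 1.6550×-0.39394×-0.19256 + 0.91914×0.98128×0.99646 = 0.125543 + 0.898741 = 1.024284.
Q̄ = (S₀/π) × [bracket] = (1361/π) × 1.024284 = 443.74 W/m².
Daily total = Q̄ × 24.00 h × 3600 s/h = 443.74 × 24.00 × 3600 / 10⁶ = 38.34 MJ/m².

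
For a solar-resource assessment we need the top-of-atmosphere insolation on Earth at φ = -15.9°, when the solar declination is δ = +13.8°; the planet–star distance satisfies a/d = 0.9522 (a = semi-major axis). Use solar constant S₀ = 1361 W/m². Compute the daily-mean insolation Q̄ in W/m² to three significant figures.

cos H₀ = −tan(-15.9°) tan(+13.800°) = 0.0700, H₀ = 1.5008 rad.
Bracket: H₀ sin φ sin δ + cos φ cos δ sin H₀ = 1.5008×-0.27396×0.23853 + 0.96174×0.97113×0.99755 = -0.098074 + 0.931686 = 0.833612.
Inverse-square distance factor (a/d)² = 0.9522² = 0.906685.
Q̄ = (S₀/π) × 0.906685 × [bracket] = (1361/π) × 0.906685 × 0.833612 = 327.4 W/m².

Q̄ ≈ 327 W/m²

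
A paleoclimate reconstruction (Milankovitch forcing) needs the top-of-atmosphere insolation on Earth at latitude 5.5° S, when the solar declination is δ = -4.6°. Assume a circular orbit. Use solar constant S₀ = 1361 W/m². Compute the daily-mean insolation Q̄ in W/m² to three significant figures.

Q̄ ≈ 435 W/m²

cos H₀ = −tan(-5.5°) tan(-4.600°) = -0.0077, H₀ = 1.5785 rad.
Bracket: H₀ sin φ sin δ + cos φ cos δ sin H₀ = 1.5785×-0.09585×-0.08020 + 0.99540×0.99678×0.99997 = 0.012134 + 0.992165 = 1.004299.
Q̄ = (S₀/π) × [bracket] = (1361/π) × 1.004299 = 435.1 W/m².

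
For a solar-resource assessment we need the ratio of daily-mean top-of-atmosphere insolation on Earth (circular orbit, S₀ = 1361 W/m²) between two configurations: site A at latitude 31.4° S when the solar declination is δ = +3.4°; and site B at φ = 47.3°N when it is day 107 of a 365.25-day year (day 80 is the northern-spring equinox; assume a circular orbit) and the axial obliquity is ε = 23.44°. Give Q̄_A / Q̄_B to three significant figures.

Q̄_A / Q̄_B ≈ 0.908

— Configuration A (φ=-31.4°):
cos H₀ = −tan(-31.4°) tan(+3.400°) = 0.0363, H₀ = 1.5345 rad.
Bracket: H₀ sin φ sin δ + cos φ cos δ sin H₀ = 1.5345×-0.52101×0.05931 + 0.85355×0.99824×0.99934 = -0.047418 + 0.851485 = 0.804067.
Q̄ = (S₀/π) × [bracket] = (1361/π) × 0.804067 = 348.34 W/m².
— Configuration B (φ=+47.3°):
Solar longitude: λ_s = 360° × (107 − 80)/365.25 = 26.612°.
sin δ = sin 23.44° × sin 26.612° = 0.17819, so δ = +10.264°.
cos H₀ = −tan(+47.3°) tan(+10.264°) = -0.1962, H₀ = 1.7683 rad.
Bracket: H₀ sin φ sin δ + cos φ cos δ sin H₀ = 1.7683×0.73491×0.17819 + 0.67816×0.98400×0.98056 = 0.231565 + 0.654337 = 0.885902.
Q̄ = (S₀/π) × [bracket] = (1361/π) × 0.885902 = 383.79 W/m².
Ratio Q̄_A / Q̄_B = 348.34 / 383.79 = 0.9076.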